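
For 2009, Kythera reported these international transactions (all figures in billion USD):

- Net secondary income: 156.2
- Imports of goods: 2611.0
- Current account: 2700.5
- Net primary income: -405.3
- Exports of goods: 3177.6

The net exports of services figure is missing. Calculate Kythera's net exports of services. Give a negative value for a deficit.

Current account = goods balance + services balance + net primary income + net secondary income
Sum of the known components = 317.5
Net exports of services = CA - (known components) = 2700.5 - 317.5 = 2383.0

2383.0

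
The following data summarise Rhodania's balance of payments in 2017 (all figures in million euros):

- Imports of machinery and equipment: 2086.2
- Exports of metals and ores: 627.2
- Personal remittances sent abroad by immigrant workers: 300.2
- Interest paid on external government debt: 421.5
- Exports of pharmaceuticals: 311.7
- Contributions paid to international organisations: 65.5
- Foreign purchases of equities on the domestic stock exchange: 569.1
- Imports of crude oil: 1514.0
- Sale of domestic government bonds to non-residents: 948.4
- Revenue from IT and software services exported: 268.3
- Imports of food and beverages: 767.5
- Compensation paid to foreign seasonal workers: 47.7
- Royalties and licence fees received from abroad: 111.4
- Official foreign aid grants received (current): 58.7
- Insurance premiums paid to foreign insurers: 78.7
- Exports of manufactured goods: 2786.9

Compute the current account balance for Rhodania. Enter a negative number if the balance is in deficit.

-1117.1

Goods: 627.2 + 311.7 - 767.5 - 1514.0 + 2786.9 - 2086.2 = -641.9
Services: 268.3 + 111.4 - 78.7 = 301.0
Primary income: -421.5 - 47.7 = -469.2
Secondary income: -300.2 - 65.5 + 58.7 = -307.0
Current account = (-641.9) + 301.0 + (-469.2) + (-307.0) = -1117.1
(Excluded from the current account — financial account: foreign purchases of equities on the domestic stock exchange 569.1, sale of domestic government bonds to non-residents 948.4.)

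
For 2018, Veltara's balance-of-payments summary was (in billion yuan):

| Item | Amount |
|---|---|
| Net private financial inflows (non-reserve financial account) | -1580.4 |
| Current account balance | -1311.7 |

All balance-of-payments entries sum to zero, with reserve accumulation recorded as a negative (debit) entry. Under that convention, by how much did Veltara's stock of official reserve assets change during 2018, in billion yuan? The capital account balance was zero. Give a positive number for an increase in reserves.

-2892.1

Official reserve transactions balance = -((-1311.7) + (-1580.4)) = 2892.1
An accumulation of reserves is recorded as a debit (negative entry), so the change in the stock of reserves is the negative of that balance.
Change in official reserves = -(2892.1) = -2892.1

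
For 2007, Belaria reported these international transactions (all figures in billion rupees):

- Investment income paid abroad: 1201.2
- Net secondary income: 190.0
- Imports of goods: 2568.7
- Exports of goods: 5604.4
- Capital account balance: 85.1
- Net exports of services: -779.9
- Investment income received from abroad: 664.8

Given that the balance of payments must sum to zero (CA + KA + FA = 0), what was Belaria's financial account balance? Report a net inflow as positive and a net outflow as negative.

-1994.5

Goods balance = 5604.4 - 2568.7 = 3035.7
Services balance = -779.9
Trade balance (goods + services) = 3035.7 + (-779.9) = 2255.8
Net primary income = 664.8 - 1201.2 = -536.4
Net secondary income = 190.0
Current account = 2255.8 + (-536.4) + 190.0 = 1909.4
Financial account = -(1909.4 + 85.1) = -1994.5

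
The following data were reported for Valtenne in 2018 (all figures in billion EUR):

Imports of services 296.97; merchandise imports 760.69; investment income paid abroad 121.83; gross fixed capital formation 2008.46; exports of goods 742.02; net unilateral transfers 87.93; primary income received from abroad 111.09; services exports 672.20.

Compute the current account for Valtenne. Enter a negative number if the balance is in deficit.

Goods balance = 742.02 - 760.69 = -18.67
Services balance = 672.20 - 296.97 = 375.23
Trade balance (goods + services) = -18.67 + 375.23 = 356.56
Net primary income = 111.09 - 121.83 = -10.74
Net secondary income = 87.93
Current account = 356.56 + (-10.74) + 87.93 = 433.75

433.75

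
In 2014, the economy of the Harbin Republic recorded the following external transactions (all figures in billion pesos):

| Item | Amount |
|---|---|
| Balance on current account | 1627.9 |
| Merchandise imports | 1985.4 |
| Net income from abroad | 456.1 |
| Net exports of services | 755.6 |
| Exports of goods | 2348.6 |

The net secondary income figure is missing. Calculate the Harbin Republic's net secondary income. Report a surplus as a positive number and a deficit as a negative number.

Current account = goods balance + services balance + net primary income + net secondary income
Sum of the known components = 1574.9
Net secondary income = CA - (known components) = 1627.9 - 1574.9 = 53.0

53.0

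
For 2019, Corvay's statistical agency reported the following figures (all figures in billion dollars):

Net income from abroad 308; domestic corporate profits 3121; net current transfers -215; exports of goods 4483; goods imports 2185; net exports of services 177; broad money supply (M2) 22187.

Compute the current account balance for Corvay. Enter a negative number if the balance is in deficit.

2568

Goods balance = 4483 - 2185 = 2298
Services balance = 177
Trade balance (goods + services) = 2298 + 177 = 2475
Net primary income = 308
Net secondary income = -215
Current account = 2475 + 308 + (-215) = 2568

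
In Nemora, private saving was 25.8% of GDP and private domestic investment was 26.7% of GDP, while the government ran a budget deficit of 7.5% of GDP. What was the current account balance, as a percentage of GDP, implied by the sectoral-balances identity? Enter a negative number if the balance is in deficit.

By the sectoral-balances identity, CA = (S_private - I) + (T - G).
Private balance = 25.8 - 26.7 = -0.9
Government balance (T - G) = -7.5
CA = -0.9 + (-7.5) = -8.4

-8.4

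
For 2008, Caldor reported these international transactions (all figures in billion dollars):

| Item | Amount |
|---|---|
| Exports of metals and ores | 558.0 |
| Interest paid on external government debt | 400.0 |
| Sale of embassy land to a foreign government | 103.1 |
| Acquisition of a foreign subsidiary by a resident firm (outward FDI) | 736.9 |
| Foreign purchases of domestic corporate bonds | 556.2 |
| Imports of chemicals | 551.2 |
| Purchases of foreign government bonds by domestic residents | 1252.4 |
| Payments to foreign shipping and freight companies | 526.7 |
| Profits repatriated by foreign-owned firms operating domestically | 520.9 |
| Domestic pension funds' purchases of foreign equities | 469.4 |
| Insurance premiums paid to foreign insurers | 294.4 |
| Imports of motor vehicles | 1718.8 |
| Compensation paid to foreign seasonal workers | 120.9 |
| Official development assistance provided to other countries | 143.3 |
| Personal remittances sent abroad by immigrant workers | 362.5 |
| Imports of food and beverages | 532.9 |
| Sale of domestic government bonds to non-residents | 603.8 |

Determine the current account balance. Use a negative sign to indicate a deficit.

-4613.6

Goods: -532.9 + 558.0 - 551.2 - 1718.8 = -2244.9
Services: -294.4 - 526.7 = -821.1
Primary income: -520.9 - 400.0 - 120.9 = -1041.8
Secondary income: -143.3 - 362.5 = -505.8
Current account = (-2244.9) + (-821.1) + (-1041.8) + (-505.8) = -4613.6
(Excluded from the current account — capital account: sale of embassy land to a foreign government 103.1; financial account: acquisition of a foreign subsidiary by a resident firm (outward FDI) 736.9, foreign purchases of domestic corporate bonds 556.2, purchases of foreign government bonds by domestic residents 1252.4, domestic pension funds' purchases of foreign equities 469.4, sale of domestic government bonds to non-residents 603.8.)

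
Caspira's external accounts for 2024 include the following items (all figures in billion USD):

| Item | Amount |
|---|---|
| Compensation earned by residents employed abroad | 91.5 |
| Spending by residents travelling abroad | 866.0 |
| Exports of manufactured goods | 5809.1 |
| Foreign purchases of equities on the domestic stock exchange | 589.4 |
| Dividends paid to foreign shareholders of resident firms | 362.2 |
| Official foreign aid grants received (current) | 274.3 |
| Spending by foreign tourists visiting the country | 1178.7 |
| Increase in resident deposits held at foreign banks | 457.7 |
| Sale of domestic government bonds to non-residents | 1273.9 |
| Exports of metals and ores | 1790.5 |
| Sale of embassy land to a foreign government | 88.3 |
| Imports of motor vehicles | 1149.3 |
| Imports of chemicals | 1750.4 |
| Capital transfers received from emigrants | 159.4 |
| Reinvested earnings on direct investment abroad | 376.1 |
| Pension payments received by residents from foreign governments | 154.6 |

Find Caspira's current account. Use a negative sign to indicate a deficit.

Goods: -1149.3 + 5809.1 + 1790.5 - 1750.4 = 4699.9
Services: 1178.7 - 866.0 = 312.7
Primary income: -362.2 + 376.1 + 91.5 = 105.4
Secondary income: 274.3 + 154.6 = 428.9
Current account = 4699.9 + 312.7 + 105.4 + 428.9 = 5546.9
(Excluded from the current account — financial account: foreign purchases of equities on the domestic stock exchange 589.4, increase in resident deposits held at foreign banks 457.7, sale of domestic government bonds to non-residents 1273.9; capital account: sale of embassy land to a foreign government 88.3, capital transfers received from emigrants 159.4.)

5546.9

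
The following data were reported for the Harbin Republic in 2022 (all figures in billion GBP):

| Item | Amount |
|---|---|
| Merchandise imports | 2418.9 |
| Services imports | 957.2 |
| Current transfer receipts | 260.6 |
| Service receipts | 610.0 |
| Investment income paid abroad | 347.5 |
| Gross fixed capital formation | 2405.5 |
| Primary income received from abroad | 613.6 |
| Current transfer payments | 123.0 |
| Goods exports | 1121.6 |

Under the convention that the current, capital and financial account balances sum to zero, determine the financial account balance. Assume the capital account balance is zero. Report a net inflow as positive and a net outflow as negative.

Goods balance = 1121.6 - 2418.9 = -1297.3
Services balance = 610.0 - 957.2 = -347.2
Trade balance (goods + services) = -1297.3 + (-347.2) = -1644.5
Net primary income = 613.6 - 347.5 = 266.1
Net secondary income = 260.6 - 123.0 = 137.6
Current account = -1644.5 + 266.1 + 137.6 = -1240.8
Financial account = -(-1240.8) = 1240.8

1240.8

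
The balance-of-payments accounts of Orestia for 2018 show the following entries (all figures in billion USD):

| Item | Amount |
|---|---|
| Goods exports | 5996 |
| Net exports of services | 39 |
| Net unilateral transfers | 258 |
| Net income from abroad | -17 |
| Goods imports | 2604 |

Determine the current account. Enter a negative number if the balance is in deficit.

3672

Goods balance = 5996 - 2604 = 3392
Services balance = 39
Trade balance (goods + services) = 3392 + 39 = 3431
Net primary income = -17
Net secondary income = 258
Current account = 3431 + (-17) + 258 = 3672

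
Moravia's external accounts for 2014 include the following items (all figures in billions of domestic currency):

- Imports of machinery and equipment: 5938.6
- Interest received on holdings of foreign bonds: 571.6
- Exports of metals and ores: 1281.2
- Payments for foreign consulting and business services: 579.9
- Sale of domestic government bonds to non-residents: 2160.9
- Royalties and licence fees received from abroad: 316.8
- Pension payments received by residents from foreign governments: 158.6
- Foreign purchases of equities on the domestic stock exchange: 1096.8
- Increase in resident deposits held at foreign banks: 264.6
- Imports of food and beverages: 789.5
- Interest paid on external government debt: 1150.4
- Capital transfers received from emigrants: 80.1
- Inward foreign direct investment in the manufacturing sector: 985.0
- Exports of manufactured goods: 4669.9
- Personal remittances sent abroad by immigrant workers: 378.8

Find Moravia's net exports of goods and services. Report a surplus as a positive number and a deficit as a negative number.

-1040.1

Goods: 1281.2 - 5938.6 - 789.5 + 4669.9 = -777.0
Services: -579.9 + 316.8 = -263.1
Trade balance = -777.0 + (-263.1) = -1040.1
(Excluded from the trade balance — primary income: interest received on holdings of foreign bonds 571.6, interest paid on external government debt 1150.4; financial account: sale of domestic government bonds to non-residents 2160.9, foreign purchases of equities on the domestic stock exchange 1096.8, increase in resident deposits held at foreign banks 264.6, inward foreign direct investment in the manufacturing sector 985.0; secondary income: pension payments received by residents from foreign governments 158.6, personal remittances sent abroad by immigrant workers 378.8; capital account: capital transfers received from emigrants 80.1.)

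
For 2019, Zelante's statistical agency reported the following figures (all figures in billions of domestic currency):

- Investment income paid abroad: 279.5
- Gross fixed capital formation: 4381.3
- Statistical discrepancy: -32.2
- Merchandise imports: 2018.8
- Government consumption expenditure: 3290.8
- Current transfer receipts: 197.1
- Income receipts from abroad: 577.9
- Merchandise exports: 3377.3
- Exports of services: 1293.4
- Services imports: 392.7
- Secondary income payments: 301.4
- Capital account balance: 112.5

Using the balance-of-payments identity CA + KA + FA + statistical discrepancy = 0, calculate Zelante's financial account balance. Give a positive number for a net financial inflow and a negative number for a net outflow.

-2533.6

Goods balance = 3377.3 - 2018.8 = 1358.5
Services balance = 1293.4 - 392.7 = 900.7
Trade balance (goods + services) = 1358.5 + 900.7 = 2259.2
Net primary income = 577.9 - 279.5 = 298.4
Net secondary income = 197.1 - 301.4 = -104.3
Current account = 2259.2 + 298.4 + (-104.3) = 2453.3
Financial account = -(2453.3 + 112.5 + (-32.2)) = -2533.6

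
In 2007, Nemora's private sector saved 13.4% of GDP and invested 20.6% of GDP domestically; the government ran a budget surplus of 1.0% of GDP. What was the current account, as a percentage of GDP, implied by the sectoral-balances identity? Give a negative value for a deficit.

-6.2

By the sectoral-balances identity, CA = (S_private - I) + (T - G).
Private balance = 13.4 - 20.6 = -7.2
Government balance (T - G) = 1.0
CA = -7.2 + 1.0 = -6.2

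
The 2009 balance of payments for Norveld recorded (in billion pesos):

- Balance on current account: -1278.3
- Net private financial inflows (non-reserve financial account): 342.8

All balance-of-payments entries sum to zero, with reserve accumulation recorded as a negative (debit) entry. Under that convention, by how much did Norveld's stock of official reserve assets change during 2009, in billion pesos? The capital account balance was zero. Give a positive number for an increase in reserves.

-935.5

Official reserve transactions balance = -((-1278.3) + 342.8) = 935.5
An accumulation of reserves is recorded as a debit (negative entry), so the change in the stock of reserves is the negative of that balance.
Change in official reserves = -(935.5) = -935.5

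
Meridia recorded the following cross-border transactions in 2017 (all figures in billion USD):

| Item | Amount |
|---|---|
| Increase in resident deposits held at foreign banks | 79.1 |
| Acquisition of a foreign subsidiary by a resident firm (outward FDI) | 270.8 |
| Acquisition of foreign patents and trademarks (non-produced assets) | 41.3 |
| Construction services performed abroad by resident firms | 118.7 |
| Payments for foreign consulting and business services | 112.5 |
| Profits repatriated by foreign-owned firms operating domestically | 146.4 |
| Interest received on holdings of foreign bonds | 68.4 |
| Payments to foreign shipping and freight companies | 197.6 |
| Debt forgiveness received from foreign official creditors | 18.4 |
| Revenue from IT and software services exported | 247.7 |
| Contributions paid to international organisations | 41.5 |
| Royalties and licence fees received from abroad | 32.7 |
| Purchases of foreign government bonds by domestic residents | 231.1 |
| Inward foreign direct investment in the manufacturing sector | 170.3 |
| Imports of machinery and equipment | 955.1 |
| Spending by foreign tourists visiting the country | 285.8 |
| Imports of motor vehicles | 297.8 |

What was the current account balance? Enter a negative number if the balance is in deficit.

-997.6

Goods: -297.8 - 955.1 = -1252.9
Services: -197.6 + 32.7 - 112.5 + 285.8 + 118.7 + 247.7 = 374.8
Primary income: -146.4 + 68.4 = -78.0
Secondary income: -41.5
Current account = (-1252.9) + 374.8 + (-78.0) + (-41.5) = -997.6
(Excluded from the current account — financial account: increase in resident deposits held at foreign banks 79.1, acquisition of a foreign subsidiary by a resident firm (outward FDI) 270.8, purchases of foreign government bonds by domestic residents 231.1, inward foreign direct investment in the manufacturing sector 170.3; capital account: acquisition of foreign patents and trademarks (non-produced assets) 41.3, debt forgiveness received from foreign official creditors 18.4.)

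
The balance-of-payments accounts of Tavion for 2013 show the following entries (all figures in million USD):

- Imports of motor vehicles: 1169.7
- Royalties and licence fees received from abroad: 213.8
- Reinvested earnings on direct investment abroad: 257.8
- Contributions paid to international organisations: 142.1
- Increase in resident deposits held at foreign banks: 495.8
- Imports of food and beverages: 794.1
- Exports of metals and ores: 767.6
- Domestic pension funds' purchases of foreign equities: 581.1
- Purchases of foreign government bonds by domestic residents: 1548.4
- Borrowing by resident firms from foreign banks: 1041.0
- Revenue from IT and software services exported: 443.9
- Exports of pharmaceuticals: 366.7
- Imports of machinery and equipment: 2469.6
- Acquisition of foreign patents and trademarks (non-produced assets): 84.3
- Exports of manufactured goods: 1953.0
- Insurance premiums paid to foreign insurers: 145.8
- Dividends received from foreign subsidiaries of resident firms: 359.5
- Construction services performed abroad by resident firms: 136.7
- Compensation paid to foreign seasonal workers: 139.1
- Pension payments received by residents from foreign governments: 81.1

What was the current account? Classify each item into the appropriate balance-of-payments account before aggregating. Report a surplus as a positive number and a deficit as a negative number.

Goods: -1169.7 + 1953.0 - 2469.6 + 767.6 - 794.1 + 366.7 = -1346.1
Services: 443.9 - 145.8 + 213.8 + 136.7 = 648.6
Primary income: 257.8 - 139.1 + 359.5 = 478.2
Secondary income: -142.1 + 81.1 = -61.0
Current account = (-1346.1) + 648.6 + 478.2 + (-61.0) = -280.3
(Excluded from the current account — financial account: increase in resident deposits held at foreign banks 495.8, domestic pension funds' purchases of foreign equities 581.1, purchases of foreign government bonds by domestic residents 1548.4, borrowing by resident firms from foreign banks 1041.0; capital account: acquisition of foreign patents and trademarks (non-produced assets) 84.3.)

-280.3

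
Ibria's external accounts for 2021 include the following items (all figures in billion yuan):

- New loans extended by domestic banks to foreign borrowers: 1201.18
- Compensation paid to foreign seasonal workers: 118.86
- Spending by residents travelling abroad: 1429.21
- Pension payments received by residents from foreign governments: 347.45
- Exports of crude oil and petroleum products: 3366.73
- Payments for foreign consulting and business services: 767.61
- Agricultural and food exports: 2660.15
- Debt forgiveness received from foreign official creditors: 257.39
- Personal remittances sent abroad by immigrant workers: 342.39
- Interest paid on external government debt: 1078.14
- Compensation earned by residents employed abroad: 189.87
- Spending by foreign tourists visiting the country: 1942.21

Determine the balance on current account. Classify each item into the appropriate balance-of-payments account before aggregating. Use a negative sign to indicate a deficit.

Goods: 3366.73 + 2660.15 = 6026.88
Services: 1942.21 - 767.61 - 1429.21 = -254.61
Primary income: -1078.14 - 118.86 + 189.87 = -1007.13
Secondary income: 347.45 - 342.39 = 5.06
Current account = 6026.88 + (-254.61) + (-1007.13) + 5.06 = 4770.20
(Excluded from the current account — financial account: new loans extended by domestic banks to foreign borrowers 1201.18; capital account: debt forgiveness received from foreign official creditors 257.39.)

4770.20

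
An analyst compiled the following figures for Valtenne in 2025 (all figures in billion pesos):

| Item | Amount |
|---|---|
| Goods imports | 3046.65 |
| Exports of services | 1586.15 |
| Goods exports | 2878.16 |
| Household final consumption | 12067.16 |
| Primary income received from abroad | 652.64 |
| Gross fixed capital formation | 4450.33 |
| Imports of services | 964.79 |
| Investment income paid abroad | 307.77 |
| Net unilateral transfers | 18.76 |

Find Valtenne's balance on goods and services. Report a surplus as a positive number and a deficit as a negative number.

452.87

Goods balance = 2878.16 - 3046.65 = -168.49
Services balance = 1586.15 - 964.79 = 621.36
Trade balance (goods + services) = -168.49 + 621.36 = 452.87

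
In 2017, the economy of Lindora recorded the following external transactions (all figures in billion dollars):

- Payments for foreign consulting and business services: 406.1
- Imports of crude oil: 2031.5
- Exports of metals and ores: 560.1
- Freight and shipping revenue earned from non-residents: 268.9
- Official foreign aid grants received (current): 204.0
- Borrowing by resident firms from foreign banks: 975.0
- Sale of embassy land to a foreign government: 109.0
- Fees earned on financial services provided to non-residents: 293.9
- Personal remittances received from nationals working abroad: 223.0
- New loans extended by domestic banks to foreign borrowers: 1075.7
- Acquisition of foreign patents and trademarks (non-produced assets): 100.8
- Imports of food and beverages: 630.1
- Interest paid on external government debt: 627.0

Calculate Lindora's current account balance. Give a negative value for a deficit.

Goods: -2031.5 - 630.1 + 560.1 = -2101.5
Services: 268.9 + 293.9 - 406.1 = 156.7
Primary income: -627.0
Secondary income: 223.0 + 204.0 = 427.0
Current account = (-2101.5) + 156.7 + (-627.0) + 427.0 = -2144.8
(Excluded from the current account — financial account: borrowing by resident firms from foreign banks 975.0, new loans extended by domestic banks to foreign borrowers 1075.7; capital account: sale of embassy land to a foreign government 109.0, acquisition of foreign patents and trademarks (non-produced assets) 100.8.)

-2144.8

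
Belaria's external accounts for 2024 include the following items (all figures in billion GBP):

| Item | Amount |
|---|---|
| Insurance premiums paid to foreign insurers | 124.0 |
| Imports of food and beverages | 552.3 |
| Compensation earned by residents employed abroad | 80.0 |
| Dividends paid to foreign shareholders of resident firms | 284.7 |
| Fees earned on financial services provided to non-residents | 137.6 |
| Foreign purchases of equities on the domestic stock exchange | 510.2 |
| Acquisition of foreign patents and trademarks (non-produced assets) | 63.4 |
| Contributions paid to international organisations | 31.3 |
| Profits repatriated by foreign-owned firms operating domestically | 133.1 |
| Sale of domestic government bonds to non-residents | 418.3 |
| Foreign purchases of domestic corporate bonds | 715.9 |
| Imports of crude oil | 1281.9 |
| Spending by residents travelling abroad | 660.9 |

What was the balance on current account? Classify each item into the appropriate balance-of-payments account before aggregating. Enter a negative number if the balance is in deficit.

-2850.6

Goods: -1281.9 - 552.3 = -1834.2
Services: 137.6 - 660.9 - 124.0 = -647.3
Primary income: 80.0 - 284.7 - 133.1 = -337.8
Secondary income: -31.3
Current account = (-1834.2) + (-647.3) + (-337.8) + (-31.3) = -2850.6
(Excluded from the current account — financial account: foreign purchases of equities on the domestic stock exchange 510.2, sale of domestic government bonds to non-residents 418.3, foreign purchases of domestic corporate bonds 715.9; capital account: acquisition of foreign patents and trademarks (non-produced assets) 63.4.)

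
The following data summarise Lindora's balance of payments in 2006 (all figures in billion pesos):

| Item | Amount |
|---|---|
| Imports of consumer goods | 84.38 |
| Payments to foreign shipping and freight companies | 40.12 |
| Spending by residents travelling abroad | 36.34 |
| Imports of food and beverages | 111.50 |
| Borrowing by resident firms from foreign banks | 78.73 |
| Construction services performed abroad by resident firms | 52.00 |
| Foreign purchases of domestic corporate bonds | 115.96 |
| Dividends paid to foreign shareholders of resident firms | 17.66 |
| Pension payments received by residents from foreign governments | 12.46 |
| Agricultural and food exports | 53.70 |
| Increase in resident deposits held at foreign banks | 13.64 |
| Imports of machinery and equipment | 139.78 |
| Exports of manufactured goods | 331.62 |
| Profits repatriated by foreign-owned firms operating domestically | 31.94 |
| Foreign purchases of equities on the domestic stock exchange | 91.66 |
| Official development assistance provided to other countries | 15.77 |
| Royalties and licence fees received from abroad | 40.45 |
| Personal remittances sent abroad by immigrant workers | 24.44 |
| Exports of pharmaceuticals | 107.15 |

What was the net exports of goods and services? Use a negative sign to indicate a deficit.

Goods: 331.62 - 139.78 - 84.38 - 111.50 + 107.15 + 53.70 = 156.81
Services: -36.34 - 40.12 + 40.45 + 52.00 = 15.99
Trade balance = 156.81 + 15.99 = 172.80
(Excluded from the trade balance — financial account: borrowing by resident firms from foreign banks 78.73, foreign purchases of domestic corporate bonds 115.96, increase in resident deposits held at foreign banks 13.64, foreign purchases of equities on the domestic stock exchange 91.66; primary income: dividends paid to foreign shareholders of resident firms 17.66, profits repatriated by foreign-owned firms operating domestically 31.94; secondary income: pension payments received by residents from foreign governments 12.46, official development assistance provided to other countries 15.77, personal remittances sent abroad by immigrant workers 24.44.)

172.80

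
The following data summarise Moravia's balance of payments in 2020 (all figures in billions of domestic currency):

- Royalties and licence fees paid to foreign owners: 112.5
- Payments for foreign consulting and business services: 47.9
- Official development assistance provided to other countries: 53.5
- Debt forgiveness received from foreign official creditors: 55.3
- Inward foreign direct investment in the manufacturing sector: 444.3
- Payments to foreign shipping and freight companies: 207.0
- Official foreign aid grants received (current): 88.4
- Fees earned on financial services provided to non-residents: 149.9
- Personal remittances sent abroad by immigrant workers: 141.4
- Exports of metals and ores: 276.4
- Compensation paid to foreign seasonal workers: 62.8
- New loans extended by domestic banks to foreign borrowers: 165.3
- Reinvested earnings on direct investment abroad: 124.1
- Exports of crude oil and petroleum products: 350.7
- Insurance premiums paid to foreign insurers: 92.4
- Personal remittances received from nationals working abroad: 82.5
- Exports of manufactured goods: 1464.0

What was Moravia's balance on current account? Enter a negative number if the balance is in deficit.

Goods: 276.4 + 1464.0 + 350.7 = 2091.1
Services: -112.5 - 47.9 - 207.0 + 149.9 - 92.4 = -309.9
Primary income: 124.1 - 62.8 = 61.3
Secondary income: 82.5 - 53.5 + 88.4 - 141.4 = -24.0
Current account = 2091.1 + (-309.9) + 61.3 + (-24.0) = 1818.5
(Excluded from the current account — capital account: debt forgiveness received from foreign official creditors 55.3; financial account: inward foreign direct investment in the manufacturing sector 444.3, new loans extended by domestic banks to foreign borrowers 165.3.)

1818.5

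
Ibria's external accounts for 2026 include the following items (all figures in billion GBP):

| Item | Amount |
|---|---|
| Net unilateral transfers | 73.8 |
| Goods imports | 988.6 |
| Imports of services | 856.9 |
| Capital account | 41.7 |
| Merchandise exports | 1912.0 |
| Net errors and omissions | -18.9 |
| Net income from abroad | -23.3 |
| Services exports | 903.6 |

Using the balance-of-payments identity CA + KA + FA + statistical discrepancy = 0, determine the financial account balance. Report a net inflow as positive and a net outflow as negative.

-1043.4

Goods balance = 1912.0 - 988.6 = 923.4
Services balance = 903.6 - 856.9 = 46.7
Trade balance (goods + services) = 923.4 + 46.7 = 970.1
Net primary income = -23.3
Net secondary income = 73.8
Current account = 970.1 + (-23.3) + 73.8 = 1020.6
Financial account = -(1020.6 + 41.7 + (-18.9)) = -1043.4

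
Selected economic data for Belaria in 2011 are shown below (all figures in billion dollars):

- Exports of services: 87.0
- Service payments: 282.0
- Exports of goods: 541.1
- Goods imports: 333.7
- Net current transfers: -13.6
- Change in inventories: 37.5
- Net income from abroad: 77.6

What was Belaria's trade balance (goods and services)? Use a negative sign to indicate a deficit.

Goods balance = 541.1 - 333.7 = 207.4
Services balance = 87.0 - 282.0 = -195.0
Trade balance (goods + services) = 207.4 + (-195.0) = 12.4

12.4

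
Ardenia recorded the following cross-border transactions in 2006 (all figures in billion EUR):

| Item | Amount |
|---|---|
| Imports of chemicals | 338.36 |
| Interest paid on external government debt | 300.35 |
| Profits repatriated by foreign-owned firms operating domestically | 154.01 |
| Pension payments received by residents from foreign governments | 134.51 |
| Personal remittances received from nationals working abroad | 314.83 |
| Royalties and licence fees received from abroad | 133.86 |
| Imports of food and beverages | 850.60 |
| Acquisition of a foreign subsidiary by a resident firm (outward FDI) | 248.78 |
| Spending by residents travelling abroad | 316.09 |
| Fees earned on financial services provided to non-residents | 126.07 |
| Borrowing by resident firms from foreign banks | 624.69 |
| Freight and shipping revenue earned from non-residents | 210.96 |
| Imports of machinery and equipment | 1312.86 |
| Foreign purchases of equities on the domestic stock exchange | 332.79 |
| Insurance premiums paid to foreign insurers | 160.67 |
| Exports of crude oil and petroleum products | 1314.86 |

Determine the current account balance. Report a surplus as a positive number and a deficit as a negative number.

Goods: 1314.86 - 338.36 - 850.60 - 1312.86 = -1186.96
Services: -316.09 + 210.96 + 126.07 + 133.86 - 160.67 = -5.87
Primary income: -300.35 - 154.01 = -454.36
Secondary income: 314.83 + 134.51 = 449.34
Current account = (-1186.96) + (-5.87) + (-454.36) + 449.34 = -1197.85
(Excluded from the current account — financial account: acquisition of a foreign subsidiary by a resident firm (outward FDI) 248.78, borrowing by resident firms from foreign banks 624.69, foreign purchases of equities on the domestic stock exchange 332.79.)

-1197.85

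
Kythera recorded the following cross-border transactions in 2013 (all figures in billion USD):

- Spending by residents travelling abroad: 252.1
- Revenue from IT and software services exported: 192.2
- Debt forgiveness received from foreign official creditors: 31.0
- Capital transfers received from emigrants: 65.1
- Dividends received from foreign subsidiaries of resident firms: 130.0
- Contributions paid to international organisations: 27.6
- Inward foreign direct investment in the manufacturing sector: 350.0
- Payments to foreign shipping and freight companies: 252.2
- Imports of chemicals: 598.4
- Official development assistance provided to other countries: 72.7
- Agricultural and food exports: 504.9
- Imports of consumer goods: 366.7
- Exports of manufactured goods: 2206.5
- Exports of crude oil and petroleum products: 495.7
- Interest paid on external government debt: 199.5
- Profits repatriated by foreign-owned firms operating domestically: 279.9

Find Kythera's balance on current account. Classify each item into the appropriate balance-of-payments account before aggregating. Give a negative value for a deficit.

Goods: 2206.5 + 495.7 - 366.7 - 598.4 + 504.9 = 2242.0
Services: -252.1 - 252.2 + 192.2 = -312.1
Primary income: -279.9 - 199.5 + 130.0 = -349.4
Secondary income: -72.7 - 27.6 = -100.3
Current account = 2242.0 + (-312.1) + (-349.4) + (-100.3) = 1480.2
(Excluded from the current account — capital account: debt forgiveness received from foreign official creditors 31.0, capital transfers received from emigrants 65.1; financial account: inward foreign direct investment in the manufacturing sector 350.0.)

1480.2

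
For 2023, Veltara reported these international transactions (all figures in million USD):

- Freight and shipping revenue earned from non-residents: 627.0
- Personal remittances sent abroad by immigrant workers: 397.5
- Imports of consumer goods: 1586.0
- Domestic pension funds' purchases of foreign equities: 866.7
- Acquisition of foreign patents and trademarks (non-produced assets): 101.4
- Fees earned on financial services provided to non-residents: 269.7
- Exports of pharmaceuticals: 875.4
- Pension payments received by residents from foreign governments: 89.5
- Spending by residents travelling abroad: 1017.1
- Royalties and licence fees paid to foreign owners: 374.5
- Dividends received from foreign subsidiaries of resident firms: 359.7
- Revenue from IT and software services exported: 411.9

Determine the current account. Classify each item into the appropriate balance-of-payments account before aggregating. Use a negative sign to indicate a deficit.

Goods: 875.4 - 1586.0 = -710.6
Services: -1017.1 + 627.0 + 269.7 - 374.5 + 411.9 = -83.0
Primary income: 359.7
Secondary income: -397.5 + 89.5 = -308.0
Current account = (-710.6) + (-83.0) + 359.7 + (-308.0) = -741.9
(Excluded from the current account — financial account: domestic pension funds' purchases of foreign equities 866.7; capital account: acquisition of foreign patents and trademarks (non-produced assets) 101.4.)

-741.9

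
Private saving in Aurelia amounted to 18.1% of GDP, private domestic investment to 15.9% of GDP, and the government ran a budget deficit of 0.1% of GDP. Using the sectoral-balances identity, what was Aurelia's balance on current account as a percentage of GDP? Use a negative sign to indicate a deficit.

By the sectoral-balances identity, CA = (S_private - I) + (T - G).
Private balance = 18.1 - 15.9 = 2.2
Government balance (T - G) = -0.1
CA = 2.2 + (-0.1) = 2.1

2.1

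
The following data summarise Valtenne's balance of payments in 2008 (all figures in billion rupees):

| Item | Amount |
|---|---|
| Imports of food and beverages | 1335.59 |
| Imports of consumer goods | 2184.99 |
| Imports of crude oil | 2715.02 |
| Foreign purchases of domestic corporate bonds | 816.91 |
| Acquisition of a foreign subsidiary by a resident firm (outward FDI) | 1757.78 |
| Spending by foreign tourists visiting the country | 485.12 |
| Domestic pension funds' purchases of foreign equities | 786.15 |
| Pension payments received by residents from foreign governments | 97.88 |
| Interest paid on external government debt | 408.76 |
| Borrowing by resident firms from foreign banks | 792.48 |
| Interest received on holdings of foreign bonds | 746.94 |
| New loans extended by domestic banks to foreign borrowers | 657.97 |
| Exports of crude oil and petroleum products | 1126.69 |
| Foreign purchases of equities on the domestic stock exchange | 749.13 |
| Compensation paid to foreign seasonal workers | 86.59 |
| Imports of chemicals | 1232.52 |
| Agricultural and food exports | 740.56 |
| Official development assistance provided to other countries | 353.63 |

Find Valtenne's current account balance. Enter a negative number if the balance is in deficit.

-5119.91

Goods: -1232.52 - 2184.99 - 1335.59 + 1126.69 - 2715.02 + 740.56 = -5600.87
Services: 485.12
Primary income: 746.94 - 408.76 - 86.59 = 251.59
Secondary income: -353.63 + 97.88 = -255.75
Current account = (-5600.87) + 485.12 + 251.59 + (-255.75) = -5119.91
(Excluded from the current account — financial account: foreign purchases of domestic corporate bonds 816.91, acquisition of a foreign subsidiary by a resident firm (outward FDI) 1757.78, domestic pension funds' purchases of foreign equities 786.15, borrowing by resident firms from foreign banks 792.48, new loans extended by domestic banks to foreign borrowers 657.97, foreign purchases of equities on the domestic stock exchange 749.13.)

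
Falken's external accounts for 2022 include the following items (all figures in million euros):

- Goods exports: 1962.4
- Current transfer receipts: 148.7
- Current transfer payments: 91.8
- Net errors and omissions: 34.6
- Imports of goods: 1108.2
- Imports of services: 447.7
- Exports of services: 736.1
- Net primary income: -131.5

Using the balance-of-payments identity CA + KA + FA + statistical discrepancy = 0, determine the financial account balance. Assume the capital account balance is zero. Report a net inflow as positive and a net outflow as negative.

Goods balance = 1962.4 - 1108.2 = 854.2
Services balance = 736.1 - 447.7 = 288.4
Trade balance (goods + services) = 854.2 + 288.4 = 1142.6
Net primary income = -131.5
Net secondary income = 148.7 - 91.8 = 56.9
Current account = 1142.6 + (-131.5) + 56.9 = 1068.0
Financial account = -(1068.0 + 34.6) = -1102.6

-1102.6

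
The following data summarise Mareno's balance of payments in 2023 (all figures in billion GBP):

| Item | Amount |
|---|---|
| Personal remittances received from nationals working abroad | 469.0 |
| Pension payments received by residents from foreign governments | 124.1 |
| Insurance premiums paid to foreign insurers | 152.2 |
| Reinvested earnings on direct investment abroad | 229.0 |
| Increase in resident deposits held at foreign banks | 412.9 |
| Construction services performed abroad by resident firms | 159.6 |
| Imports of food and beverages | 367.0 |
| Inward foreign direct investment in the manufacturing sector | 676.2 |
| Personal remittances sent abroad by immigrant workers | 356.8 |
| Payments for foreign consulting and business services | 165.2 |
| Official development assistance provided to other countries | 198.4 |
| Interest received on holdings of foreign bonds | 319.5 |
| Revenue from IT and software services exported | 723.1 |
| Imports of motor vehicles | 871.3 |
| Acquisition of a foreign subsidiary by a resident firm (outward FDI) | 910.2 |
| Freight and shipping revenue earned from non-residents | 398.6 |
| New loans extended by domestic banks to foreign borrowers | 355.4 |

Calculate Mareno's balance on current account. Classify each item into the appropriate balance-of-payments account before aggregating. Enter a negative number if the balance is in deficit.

Goods: -871.3 - 367.0 = -1238.3
Services: -165.2 + 398.6 - 152.2 + 723.1 + 159.6 = 963.9
Primary income: 229.0 + 319.5 = 548.5
Secondary income: 124.1 + 469.0 - 356.8 - 198.4 = 37.9
Current account = (-1238.3) + 963.9 + 548.5 + 37.9 = 312.0
(Excluded from the current account — financial account: increase in resident deposits held at foreign banks 412.9, inward foreign direct investment in the manufacturing sector 676.2, acquisition of a foreign subsidiary by a resident firm (outward FDI) 910.2, new loans extended by domestic banks to foreign borrowers 355.4.)

312.0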